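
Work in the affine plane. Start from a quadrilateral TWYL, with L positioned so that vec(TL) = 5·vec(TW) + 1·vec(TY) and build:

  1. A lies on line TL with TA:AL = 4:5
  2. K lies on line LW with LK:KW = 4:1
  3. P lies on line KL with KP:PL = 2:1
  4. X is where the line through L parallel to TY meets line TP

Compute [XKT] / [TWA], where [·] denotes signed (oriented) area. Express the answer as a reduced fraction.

[XKT]:[TWA] = -90/59

Set T = (0, 0), W = (1, 0), Y = (0, 1), L = (5, 1); any affine frame gives the same invariant.
1. A lies on line TL with TA:AL = 4:5 ⇒ A = (20/9, 4/9)
2. K lies on line LW with LK:KW = 4:1 ⇒ K = (9/5, 1/5)
3. P lies on line KL with KP:PL = 2:1 ⇒ P = (59/15, 11/15)
4. X is where the line through L parallel to TY meets line TP ⇒ X = (5, 55/59)
2·[XKT] = -40/59, 2·[TWA] = 4/9
[XKT]:[TWA] = -40/59:4/9 = -90/59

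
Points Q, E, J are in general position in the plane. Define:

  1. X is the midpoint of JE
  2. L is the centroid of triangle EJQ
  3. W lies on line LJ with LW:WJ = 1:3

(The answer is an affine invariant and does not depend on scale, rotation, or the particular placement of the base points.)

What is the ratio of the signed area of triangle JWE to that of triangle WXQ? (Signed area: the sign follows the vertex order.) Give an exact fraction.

[JWE]:[WXQ] = -2

Assign Q = (0, 0), E = (1, 0), J = (0, 1) — the answer is frame-independent, so this choice is without loss of generality.
1. X is the midpoint of JE ⇒ X = (1/2, 1/2)
2. L is the centroid of triangle EJQ ⇒ L = (1/3, 1/3)
3. W lies on line LJ with LW:WJ = 1:3 ⇒ W = (1/4, 1/2)
2·[JWE] = 1/4, 2·[WXQ] = -1/8
[JWE]:[WXQ] = 1/4:-1/8 = -2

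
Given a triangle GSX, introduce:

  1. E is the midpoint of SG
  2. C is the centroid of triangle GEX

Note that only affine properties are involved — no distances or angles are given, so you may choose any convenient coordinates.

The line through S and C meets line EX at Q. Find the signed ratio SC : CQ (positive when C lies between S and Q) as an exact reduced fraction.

Choose coordinates G = (0, 0), S = (1, 0), X = (0, 1).
1. E is the midpoint of SG ⇒ E = (1/2, 0)
2. C is the centroid of triangle GEX ⇒ C = (1/6, 1/3)
line SC meets EX at Q = (3/8, 1/4)
C = S + t·(Q−S) with t = 4/3, so SC:CQ = 4/3:-1/3

SC:CQ = -4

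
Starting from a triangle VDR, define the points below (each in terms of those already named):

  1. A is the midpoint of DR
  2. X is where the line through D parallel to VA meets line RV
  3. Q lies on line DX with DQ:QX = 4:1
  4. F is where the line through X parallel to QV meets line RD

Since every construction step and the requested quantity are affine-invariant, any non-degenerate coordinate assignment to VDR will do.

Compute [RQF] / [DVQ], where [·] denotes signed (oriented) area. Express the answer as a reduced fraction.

Set V = (0, 0), D = (1, 0), R = (0, 1); any affine frame gives the same invariant.
1. A is the midpoint of DR ⇒ A = (1/2, 1/2)
2. X is where the line through D parallel to VA meets line RV ⇒ X = (0, -1)
3. Q lies on line DX with DQ:QX = 4:1 ⇒ Q = (1/5, -4/5)
4. F is where the line through X parallel to QV meets line RD ⇒ F = (-2/3, 5/3)
2·[RQF] = -16/15, 2·[DVQ] = 4/5
[RQF]:[DVQ] = -16/15:4/5 = -4/3

[RQF]:[DVQ] = -4/3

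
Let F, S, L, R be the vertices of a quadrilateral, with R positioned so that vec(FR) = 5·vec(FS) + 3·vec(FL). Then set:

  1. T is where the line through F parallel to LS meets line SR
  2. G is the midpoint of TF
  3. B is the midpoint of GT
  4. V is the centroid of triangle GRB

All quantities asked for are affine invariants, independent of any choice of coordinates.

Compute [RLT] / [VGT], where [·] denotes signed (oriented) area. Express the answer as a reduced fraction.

[RLT]:[VGT] = 14

Work in coordinates with F = (0, 0), S = (1, 0), L = (0, 1), R = (5, 3).
1. T is where the line through F parallel to LS meets line SR ⇒ T = (3/7, -3/7)
2. G is the midpoint of TF ⇒ G = (3/14, -3/14)
3. B is the midpoint of GT ⇒ B = (9/28, -9/28)
4. V is the centroid of triangle GRB ⇒ V = (155/84, 23/28)
2·[RLT] = 8, 2·[VGT] = 4/7
[RLT]:[VGT] = 8:4/7 = 14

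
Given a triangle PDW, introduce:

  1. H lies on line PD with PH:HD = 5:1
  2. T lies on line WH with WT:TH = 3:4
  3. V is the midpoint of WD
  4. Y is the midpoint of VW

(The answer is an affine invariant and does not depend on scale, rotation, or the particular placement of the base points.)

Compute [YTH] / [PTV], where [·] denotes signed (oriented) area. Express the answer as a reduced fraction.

[YTH]:[PTV] = -2/9

Work in coordinates with P = (0, 0), D = (1, 0), W = (0, 1).
1. H lies on line PD with PH:HD = 5:1 ⇒ H = (5/6, 0)
2. T lies on line WH with WT:TH = 3:4 ⇒ T = (5/14, 4/7)
3. V is the midpoint of WD ⇒ V = (1/2, 1/2)
4. Y is the midpoint of VW ⇒ Y = (1/4, 3/4)
2·[YTH] = 1/42, 2·[PTV] = -3/28
[YTH]:[PTV] = 1/42:-3/28 = -2/9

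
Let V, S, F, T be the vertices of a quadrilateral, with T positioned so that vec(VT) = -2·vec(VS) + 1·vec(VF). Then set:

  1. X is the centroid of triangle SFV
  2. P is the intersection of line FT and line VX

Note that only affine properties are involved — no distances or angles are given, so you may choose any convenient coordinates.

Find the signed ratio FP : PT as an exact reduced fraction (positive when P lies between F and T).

Set V = (0, 0), S = (1, 0), F = (0, 1), T = (-2, 1); any affine frame gives the same invariant.
1. X is the centroid of triangle SFV ⇒ X = (1/3, 1/3)
2. P is the intersection of line FT and line VX ⇒ P = (1, 1)
P = F + t·(T−F) with t = -1/2, so FP:PT = t:(1−t) = -1/2:3/2

FP:PT = -1/3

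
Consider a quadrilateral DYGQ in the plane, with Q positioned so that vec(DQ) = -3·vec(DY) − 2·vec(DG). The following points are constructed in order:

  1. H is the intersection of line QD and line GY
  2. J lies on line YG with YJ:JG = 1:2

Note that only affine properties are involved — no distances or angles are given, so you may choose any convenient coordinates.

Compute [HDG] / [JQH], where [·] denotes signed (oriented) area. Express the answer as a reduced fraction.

Assign D = (0, 0), Y = (1, 0), G = (0, 1), Q = (-3, -2) — the answer is frame-independent, so this choice is without loss of generality.
1. H is the intersection of line QD and line GY ⇒ H = (3/5, 2/5)
2. J lies on line YG with YJ:JG = 1:2 ⇒ J = (2/3, 1/3)
2·[HDG] = -3/5, 2·[JQH] = -2/5
[HDG]:[JQH] = -3/5:-2/5 = 3/2

[HDG]:[JQH] = 3/2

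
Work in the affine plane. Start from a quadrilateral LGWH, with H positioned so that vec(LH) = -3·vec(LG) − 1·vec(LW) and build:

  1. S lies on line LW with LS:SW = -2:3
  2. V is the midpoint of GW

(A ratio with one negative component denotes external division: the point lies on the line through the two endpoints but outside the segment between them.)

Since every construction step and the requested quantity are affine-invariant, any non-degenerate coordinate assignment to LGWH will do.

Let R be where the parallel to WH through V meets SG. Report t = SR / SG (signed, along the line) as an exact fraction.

Assign L = (0, 0), G = (1, 0), W = (0, 1), H = (-3, -1) — the answer is frame-independent, so this choice is without loss of generality.
1. S lies on line LW with LS:SW = -2:3 ⇒ S = (0, -2)
2. V is the midpoint of GW ⇒ V = (1/2, 1/2)
through V parallel to WH: direction (-3, -2); meets SG at R = (13/8, 5/4)
R = S + t·(G−S) with t = 13/8

t = 13/8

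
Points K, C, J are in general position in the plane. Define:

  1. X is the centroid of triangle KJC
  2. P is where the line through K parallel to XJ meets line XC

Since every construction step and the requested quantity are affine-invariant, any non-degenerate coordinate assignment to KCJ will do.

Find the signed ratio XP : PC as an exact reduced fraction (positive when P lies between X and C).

Work in coordinates with K = (0, 0), C = (1, 0), J = (0, 1).
1. X is the centroid of triangle KJC ⇒ X = (1/3, 1/3)
2. P is where the line through K parallel to XJ meets line XC ⇒ P = (-1/3, 2/3)
P = X + t·(C−X) with t = -1, so XP:PC = t:(1−t) = -1:2

XP:PC = -1/2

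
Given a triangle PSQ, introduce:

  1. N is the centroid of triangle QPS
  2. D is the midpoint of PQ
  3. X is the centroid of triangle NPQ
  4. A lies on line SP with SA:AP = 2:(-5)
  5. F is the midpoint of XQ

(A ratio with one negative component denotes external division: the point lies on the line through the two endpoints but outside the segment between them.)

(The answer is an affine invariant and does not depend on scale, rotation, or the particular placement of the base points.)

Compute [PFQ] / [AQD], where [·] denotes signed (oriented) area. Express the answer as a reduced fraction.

[PFQ]:[AQD] = 1/15

Assign P = (0, 0), S = (1, 0), Q = (0, 1) — the answer is frame-independent, so this choice is without loss of generality.
1. N is the centroid of triangle QPS ⇒ N = (1/3, 1/3)
2. D is the midpoint of PQ ⇒ D = (0, 1/2)
3. X is the centroid of triangle NPQ ⇒ X = (1/9, 4/9)
4. A lies on line SP with SA:AP = 2:(-5) ⇒ A = (5/3, 0)
5. F is the midpoint of XQ ⇒ F = (1/18, 13/18)
2·[PFQ] = 1/18, 2·[AQD] = 5/6
[PFQ]:[AQD] = 1/18:5/6 = 1/15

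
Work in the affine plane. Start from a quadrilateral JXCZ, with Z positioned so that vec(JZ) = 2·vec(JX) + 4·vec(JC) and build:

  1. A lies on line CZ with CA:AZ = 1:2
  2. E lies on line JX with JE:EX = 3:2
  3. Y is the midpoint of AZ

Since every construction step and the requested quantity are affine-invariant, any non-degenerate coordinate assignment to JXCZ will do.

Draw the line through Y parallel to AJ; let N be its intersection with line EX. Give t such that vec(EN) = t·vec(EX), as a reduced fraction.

t = -2/3

Choose coordinates J = (0, 0), X = (1, 0), C = (0, 1), Z = (2, 4).
1. A lies on line CZ with CA:AZ = 1:2 ⇒ A = (2/3, 2)
2. E lies on line JX with JE:EX = 3:2 ⇒ E = (3/5, 0)
3. Y is the midpoint of AZ ⇒ Y = (4/3, 3)
through Y parallel to AJ: direction (-2/3, -2); meets EX at N = (1/3, 0)
N = E + t·(X−E) with t = -2/3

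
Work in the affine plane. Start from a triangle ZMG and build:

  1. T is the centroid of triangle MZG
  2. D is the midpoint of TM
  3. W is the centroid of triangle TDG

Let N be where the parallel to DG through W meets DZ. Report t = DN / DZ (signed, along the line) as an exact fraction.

t = 1/12

Work in coordinates with Z = (0, 0), M = (1, 0), G = (0, 1).
1. T is the centroid of triangle MZG ⇒ T = (1/3, 1/3)
2. D is the midpoint of TM ⇒ D = (2/3, 1/6)
3. W is the centroid of triangle TDG ⇒ W = (1/3, 1/2)
through W parallel to DG: direction (-2/3, 5/6); meets DZ at N = (11/18, 11/72)
N = D + t·(Z−D) with t = 1/12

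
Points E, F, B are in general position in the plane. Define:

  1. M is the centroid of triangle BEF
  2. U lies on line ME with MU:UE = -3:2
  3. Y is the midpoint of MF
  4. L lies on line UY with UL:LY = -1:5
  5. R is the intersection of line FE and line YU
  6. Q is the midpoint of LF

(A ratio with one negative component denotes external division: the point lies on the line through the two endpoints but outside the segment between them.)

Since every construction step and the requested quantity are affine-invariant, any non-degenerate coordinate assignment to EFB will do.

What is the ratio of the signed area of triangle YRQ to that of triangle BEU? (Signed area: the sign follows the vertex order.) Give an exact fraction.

[YRQ]:[BEU] = -3/40

Choose coordinates E = (0, 0), F = (1, 0), B = (0, 1).
1. M is the centroid of triangle BEF ⇒ M = (1/3, 1/3)
2. U lies on line ME with MU:UE = -3:2 ⇒ U = (-2/3, -2/3)
3. Y is the midpoint of MF ⇒ Y = (2/3, 1/6)
4. L lies on line UY with UL:LY = -1:5 ⇒ L = (-1, -7/8)
5. R is the intersection of line FE and line YU ⇒ R = (2/5, 0)
6. Q is the midpoint of LF ⇒ Q = (0, -7/16)
2·[YRQ] = 1/20, 2·[BEU] = -2/3
[YRQ]:[BEU] = 1/20:-2/3 = -3/40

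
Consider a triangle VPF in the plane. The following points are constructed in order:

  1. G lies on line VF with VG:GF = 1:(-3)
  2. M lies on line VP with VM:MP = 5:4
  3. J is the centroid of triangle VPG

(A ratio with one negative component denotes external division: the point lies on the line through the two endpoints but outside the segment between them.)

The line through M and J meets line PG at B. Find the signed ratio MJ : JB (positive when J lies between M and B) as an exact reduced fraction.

Choose coordinates V = (0, 0), P = (1, 0), F = (0, 1).
1. G lies on line VF with VG:GF = 1:(-3) ⇒ G = (0, -1/2)
2. M lies on line VP with VM:MP = 5:4 ⇒ M = (5/9, 0)
3. J is the centroid of triangle VPG ⇒ J = (1/3, -1/6)
line MJ meets PG at B = (-1/3, -2/3)
J = M + t·(B−M) with t = 1/4, so MJ:JB = 1/4:3/4

MJ:JB = 1/3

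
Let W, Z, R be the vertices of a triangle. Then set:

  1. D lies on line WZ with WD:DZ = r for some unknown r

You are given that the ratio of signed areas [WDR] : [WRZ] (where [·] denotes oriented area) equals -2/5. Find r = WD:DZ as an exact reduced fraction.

Work in coordinates with W = (0, 0), Z = (1, 0), R = (0, 1).
1. With WD:DZ = r, write λ = r/(r+1) so D = W + λ·(Z−W); D is affine-linear in λ
Every point depending on D is an affine combination of D and λ-independent points, so each such coordinate is linear in λ; the λ² term in each signed area is a multiple of (Z−W)×(Z−W) = 0, so 2·[WDR] and 2·[WRZ] are each linear in λ. Evaluating at λ=0 and λ=1:
  2·[WDR] = λ,   2·[WRZ] = -1
So [WDR]:[WRZ] = (λ) / (-1). Setting this equal to -2/5:
  λ = -2/5·(-1)  ⇒  λ = 2/5
Then r = λ/(1−λ) = (2/5)/(3/5) = 2/3. Check: with r = 2/3, D = (2/5, 0) and [WDR]:[WRZ] = -2/5 as required.

r = 2/3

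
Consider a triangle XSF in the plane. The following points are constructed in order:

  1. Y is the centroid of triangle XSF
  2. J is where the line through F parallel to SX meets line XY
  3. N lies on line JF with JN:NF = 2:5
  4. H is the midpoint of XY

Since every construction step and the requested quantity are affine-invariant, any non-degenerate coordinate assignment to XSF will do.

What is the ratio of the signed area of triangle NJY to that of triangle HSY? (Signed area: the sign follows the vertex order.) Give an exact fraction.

Choose coordinates X = (0, 0), S = (1, 0), F = (0, 1).
1. Y is the centroid of triangle XSF ⇒ Y = (1/3, 1/3)
2. J is where the line through F parallel to SX meets line XY ⇒ J = (1, 1)
3. N lies on line JF with JN:NF = 2:5 ⇒ N = (5/7, 1)
4. H is the midpoint of XY ⇒ H = (1/6, 1/6)
2·[NJY] = -4/21, 2·[HSY] = 1/6
[NJY]:[HSY] = -4/21:1/6 = -8/7

[NJY]:[HSY] = -8/7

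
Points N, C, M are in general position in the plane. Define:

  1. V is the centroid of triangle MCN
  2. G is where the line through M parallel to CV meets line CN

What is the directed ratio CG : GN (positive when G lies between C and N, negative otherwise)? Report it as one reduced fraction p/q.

Work in coordinates with N = (0, 0), C = (1, 0), M = (0, 1).
1. V is the centroid of triangle MCN ⇒ V = (1/3, 1/3)
2. G is where the line through M parallel to CV meets line CN ⇒ G = (2, 0)
G = C + t·(N−C) with t = -1, so CG:GN = t:(1−t) = -1:2

CG:GN = -1/2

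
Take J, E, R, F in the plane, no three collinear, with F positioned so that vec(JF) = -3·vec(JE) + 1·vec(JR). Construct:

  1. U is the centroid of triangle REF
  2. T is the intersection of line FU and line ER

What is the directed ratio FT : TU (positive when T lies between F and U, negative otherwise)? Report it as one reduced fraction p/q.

Assign J = (0, 0), E = (1, 0), R = (0, 1), F = (-3, 1) — the answer is frame-independent, so this choice is without loss of generality.
1. U is the centroid of triangle REF ⇒ U = (-2/3, 2/3)
2. T is the intersection of line FU and line ER ⇒ T = (1/2, 1/2)
T = F + t·(U−F) with t = 3/2, so FT:TU = t:(1−t) = 3/2:-1/2

FT:TU = -3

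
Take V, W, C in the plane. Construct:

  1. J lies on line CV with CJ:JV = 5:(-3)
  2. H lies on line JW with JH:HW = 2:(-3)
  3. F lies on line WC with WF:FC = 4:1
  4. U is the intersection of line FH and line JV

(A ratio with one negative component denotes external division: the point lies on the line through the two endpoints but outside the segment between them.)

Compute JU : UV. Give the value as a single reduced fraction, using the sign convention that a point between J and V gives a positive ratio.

JU:UV = -40/7

Assign V = (0, 0), W = (1, 0), C = (0, 1) — the answer is frame-independent, so this choice is without loss of generality.
1. J lies on line CV with CJ:JV = 5:(-3) ⇒ J = (0, -3/2)
2. H lies on line JW with JH:HW = 2:(-3) ⇒ H = (-2, -9/2)
3. F lies on line WC with WF:FC = 4:1 ⇒ F = (1/5, 4/5)
4. U is the intersection of line FH and line JV ⇒ U = (0, 7/22)
U = J + t·(V−J) with t = 40/33, so JU:UV = t:(1−t) = 40/33:-7/33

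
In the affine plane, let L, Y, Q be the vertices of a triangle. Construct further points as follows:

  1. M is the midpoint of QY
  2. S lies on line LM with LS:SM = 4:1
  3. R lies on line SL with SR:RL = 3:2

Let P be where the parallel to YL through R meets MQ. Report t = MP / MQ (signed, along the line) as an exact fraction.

t = -17/25

Work in coordinates with L = (0, 0), Y = (1, 0), Q = (0, 1).
1. M is the midpoint of QY ⇒ M = (1/2, 1/2)
2. S lies on line LM with LS:SM = 4:1 ⇒ S = (2/5, 2/5)
3. R lies on line SL with SR:RL = 3:2 ⇒ R = (4/25, 4/25)
through R parallel to YL: direction (-1, 0); meets MQ at P = (21/25, 4/25)
P = M + t·(Q−M) with t = -17/25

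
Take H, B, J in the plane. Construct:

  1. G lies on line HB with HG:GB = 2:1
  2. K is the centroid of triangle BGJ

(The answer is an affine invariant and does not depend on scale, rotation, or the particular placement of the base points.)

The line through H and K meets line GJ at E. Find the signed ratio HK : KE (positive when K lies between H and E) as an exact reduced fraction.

Set H = (0, 0), B = (1, 0), J = (0, 1); any affine frame gives the same invariant.
1. G lies on line HB with HG:GB = 2:1 ⇒ G = (2/3, 0)
2. K is the centroid of triangle BGJ ⇒ K = (5/9, 1/3)
line HK meets GJ at E = (10/21, 2/7)
K = H + t·(E−H) with t = 7/6, so HK:KE = 7/6:-1/6

HK:KE = -7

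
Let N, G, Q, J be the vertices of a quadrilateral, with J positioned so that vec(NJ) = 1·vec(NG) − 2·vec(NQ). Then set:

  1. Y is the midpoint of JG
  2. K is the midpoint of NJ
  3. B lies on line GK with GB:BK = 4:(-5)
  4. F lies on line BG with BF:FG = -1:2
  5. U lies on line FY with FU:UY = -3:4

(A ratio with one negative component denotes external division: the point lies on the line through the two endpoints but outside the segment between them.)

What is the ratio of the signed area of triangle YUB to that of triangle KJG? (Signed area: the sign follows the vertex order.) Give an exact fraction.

Choose coordinates N = (0, 0), G = (1, 0), Q = (0, 1), J = (1, -2).
1. Y is the midpoint of JG ⇒ Y = (1, -1)
2. K is the midpoint of NJ ⇒ K = (1/2, -1)
3. B lies on line GK with GB:BK = 4:(-5) ⇒ B = (3, 4)
4. F lies on line BG with BF:FG = -1:2 ⇒ F = (5, 8)
5. U lies on line FY with FU:UY = -3:4 ⇒ U = (17, 35)
2·[YUB] = 8, 2·[KJG] = 1
[YUB]:[KJG] = 8:1 = 8

[YUB]:[KJG] = 8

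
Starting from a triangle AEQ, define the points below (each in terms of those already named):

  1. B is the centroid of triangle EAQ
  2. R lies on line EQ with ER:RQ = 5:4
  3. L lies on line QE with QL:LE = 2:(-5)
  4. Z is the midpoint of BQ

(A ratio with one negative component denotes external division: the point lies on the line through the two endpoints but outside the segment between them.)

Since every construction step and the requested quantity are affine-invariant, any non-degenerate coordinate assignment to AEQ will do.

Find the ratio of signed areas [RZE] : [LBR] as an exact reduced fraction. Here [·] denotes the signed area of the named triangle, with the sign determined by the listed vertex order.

Set A = (0, 0), E = (1, 0), Q = (0, 1); any affine frame gives the same invariant.
1. B is the centroid of triangle EAQ ⇒ B = (1/3, 1/3)
2. R lies on line EQ with ER:RQ = 5:4 ⇒ R = (4/9, 5/9)
3. L lies on line QE with QL:LE = 2:(-5) ⇒ L = (-2/3, 5/3)
4. Z is the midpoint of BQ ⇒ Z = (1/6, 2/3)
2·[RZE] = 5/54, 2·[LBR] = 10/27
[RZE]:[LBR] = 5/54:10/27 = 1/4

[RZE]:[LBR] = 1/4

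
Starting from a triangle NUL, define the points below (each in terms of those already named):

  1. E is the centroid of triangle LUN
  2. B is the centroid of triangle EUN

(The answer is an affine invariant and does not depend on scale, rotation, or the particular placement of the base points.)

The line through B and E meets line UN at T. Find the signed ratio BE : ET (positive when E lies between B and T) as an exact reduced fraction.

Assign N = (0, 0), U = (1, 0), L = (0, 1) — the answer is frame-independent, so this choice is without loss of generality.
1. E is the centroid of triangle LUN ⇒ E = (1/3, 1/3)
2. B is the centroid of triangle EUN ⇒ B = (4/9, 1/9)
line BE meets UN at T = (1/2, 0)
E = B + t·(T−B) with t = -2, so BE:ET = -2:3

BE:ET = -2/3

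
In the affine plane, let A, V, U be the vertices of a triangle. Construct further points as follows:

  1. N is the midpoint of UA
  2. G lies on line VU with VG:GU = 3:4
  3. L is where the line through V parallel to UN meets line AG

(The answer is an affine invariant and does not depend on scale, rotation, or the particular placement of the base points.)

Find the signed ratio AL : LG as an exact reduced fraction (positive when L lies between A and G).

AL:LG = -7/3

Choose coordinates A = (0, 0), V = (1, 0), U = (0, 1).
1. N is the midpoint of UA ⇒ N = (0, 1/2)
2. G lies on line VU with VG:GU = 3:4 ⇒ G = (4/7, 3/7)
3. L is where the line through V parallel to UN meets line AG ⇒ L = (1, 3/4)
L = A + t·(G−A) with t = 7/4, so AL:LG = t:(1−t) = 7/4:-3/4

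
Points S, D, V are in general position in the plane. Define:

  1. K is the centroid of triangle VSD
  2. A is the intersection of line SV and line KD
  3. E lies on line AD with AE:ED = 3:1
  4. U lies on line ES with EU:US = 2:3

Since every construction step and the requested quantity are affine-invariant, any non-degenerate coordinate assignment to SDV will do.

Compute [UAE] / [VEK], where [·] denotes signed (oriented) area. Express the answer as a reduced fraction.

[UAE]:[VEK] = 18/25

Assign S = (0, 0), D = (1, 0), V = (0, 1) — the answer is frame-independent, so this choice is without loss of generality.
1. K is the centroid of triangle VSD ⇒ K = (1/3, 1/3)
2. A is the intersection of line SV and line KD ⇒ A = (0, 1/2)
3. E lies on line AD with AE:ED = 3:1 ⇒ E = (3/4, 1/8)
4. U lies on line ES with EU:US = 2:3 ⇒ U = (9/20, 3/40)
2·[UAE] = -3/20, 2·[VEK] = -5/24
[UAE]:[VEK] = -3/20:-5/24 = 18/25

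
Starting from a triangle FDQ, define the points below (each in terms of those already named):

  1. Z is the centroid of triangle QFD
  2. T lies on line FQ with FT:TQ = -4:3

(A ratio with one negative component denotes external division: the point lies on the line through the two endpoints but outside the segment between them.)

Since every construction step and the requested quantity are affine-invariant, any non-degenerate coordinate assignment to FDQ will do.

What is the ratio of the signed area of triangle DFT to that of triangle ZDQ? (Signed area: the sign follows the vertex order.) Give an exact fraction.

[DFT]:[ZDQ] = -12

Work in coordinates with F = (0, 0), D = (1, 0), Q = (0, 1).
1. Z is the centroid of triangle QFD ⇒ Z = (1/3, 1/3)
2. T lies on line FQ with FT:TQ = -4:3 ⇒ T = (0, 4)
2·[DFT] = -4, 2·[ZDQ] = 1/3
[DFT]:[ZDQ] = -4:1/3 = -12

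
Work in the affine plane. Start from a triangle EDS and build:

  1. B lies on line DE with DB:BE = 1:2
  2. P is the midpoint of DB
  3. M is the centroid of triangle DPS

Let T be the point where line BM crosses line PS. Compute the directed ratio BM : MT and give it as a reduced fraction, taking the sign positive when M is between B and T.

BM:MT = -4

Set E = (0, 0), D = (1, 0), S = (0, 1); any affine frame gives the same invariant.
1. B lies on line DE with DB:BE = 1:2 ⇒ B = (2/3, 0)
2. P is the midpoint of DB ⇒ P = (5/6, 0)
3. M is the centroid of triangle DPS ⇒ M = (11/18, 1/3)
line BM meets PS at T = (5/8, 1/4)
M = B + t·(T−B) with t = 4/3, so BM:MT = 4/3:-1/3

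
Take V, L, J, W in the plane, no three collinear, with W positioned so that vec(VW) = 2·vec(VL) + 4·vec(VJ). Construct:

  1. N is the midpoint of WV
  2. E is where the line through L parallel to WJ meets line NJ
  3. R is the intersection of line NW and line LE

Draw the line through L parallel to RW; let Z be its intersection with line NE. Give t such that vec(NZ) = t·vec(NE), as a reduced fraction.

Assign V = (0, 0), L = (1, 0), J = (0, 1), W = (2, 4) — the answer is frame-independent, so this choice is without loss of generality.
1. N is the midpoint of WV ⇒ N = (1, 2)
2. E is where the line through L parallel to WJ meets line NJ ⇒ E = (5, 6)
3. R is the intersection of line NW and line LE ⇒ R = (-3, -6)
through L parallel to RW: direction (5, 10); meets NE at Z = (3, 4)
Z = N + t·(E−N) with t = 1/2

t = 1/2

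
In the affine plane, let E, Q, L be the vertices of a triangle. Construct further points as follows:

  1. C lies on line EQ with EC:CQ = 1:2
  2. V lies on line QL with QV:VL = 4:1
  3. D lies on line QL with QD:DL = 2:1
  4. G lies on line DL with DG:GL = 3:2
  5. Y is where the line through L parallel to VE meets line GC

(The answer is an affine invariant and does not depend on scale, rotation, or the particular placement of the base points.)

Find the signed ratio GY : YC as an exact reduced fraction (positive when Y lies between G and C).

GY:YC = -2/7

Work in coordinates with E = (0, 0), Q = (1, 0), L = (0, 1).
1. C lies on line EQ with EC:CQ = 1:2 ⇒ C = (1/3, 0)
2. V lies on line QL with QV:VL = 4:1 ⇒ V = (1/5, 4/5)
3. D lies on line QL with QD:DL = 2:1 ⇒ D = (1/3, 2/3)
4. G lies on line DL with DG:GL = 3:2 ⇒ G = (2/15, 13/15)
5. Y is where the line through L parallel to VE meets line GC ⇒ Y = (4/75, 91/75)
Y = G + t·(C−G) with t = -2/5, so GY:YC = t:(1−t) = -2/5:7/5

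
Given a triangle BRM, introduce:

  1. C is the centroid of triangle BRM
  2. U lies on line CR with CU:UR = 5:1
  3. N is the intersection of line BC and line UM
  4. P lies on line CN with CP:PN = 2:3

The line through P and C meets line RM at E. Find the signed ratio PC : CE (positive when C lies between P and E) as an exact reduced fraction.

Choose coordinates B = (0, 0), R = (1, 0), M = (0, 1).
1. C is the centroid of triangle BRM ⇒ C = (1/3, 1/3)
2. U lies on line CR with CU:UR = 5:1 ⇒ U = (8/9, 1/18)
3. N is the intersection of line BC and line UM ⇒ N = (16/33, 16/33)
4. P lies on line CN with CP:PN = 2:3 ⇒ P = (13/33, 13/33)
line PC meets RM at E = (1/2, 1/2)
C = P + t·(E−P) with t = -4/7, so PC:CE = -4/7:11/7

PC:CE = -4/11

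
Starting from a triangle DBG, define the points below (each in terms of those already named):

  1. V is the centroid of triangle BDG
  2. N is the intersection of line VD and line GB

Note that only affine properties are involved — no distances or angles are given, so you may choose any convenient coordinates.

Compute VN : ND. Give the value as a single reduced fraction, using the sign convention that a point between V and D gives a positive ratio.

Choose coordinates D = (0, 0), B = (1, 0), G = (0, 1).
1. V is the centroid of triangle BDG ⇒ V = (1/3, 1/3)
2. N is the intersection of line VD and line GB ⇒ N = (1/2, 1/2)
N = V + t·(D−V) with t = -1/2, so VN:ND = t:(1−t) = -1/2:3/2

VN:ND = -1/3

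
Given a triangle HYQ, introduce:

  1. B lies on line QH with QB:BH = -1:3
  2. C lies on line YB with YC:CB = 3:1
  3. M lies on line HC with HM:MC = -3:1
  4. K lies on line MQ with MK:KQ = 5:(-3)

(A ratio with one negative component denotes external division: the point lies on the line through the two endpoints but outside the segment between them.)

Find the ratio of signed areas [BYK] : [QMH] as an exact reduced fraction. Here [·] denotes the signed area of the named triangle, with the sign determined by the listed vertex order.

Assign H = (0, 0), Y = (1, 0), Q = (0, 1) — the answer is frame-independent, so this choice is without loss of generality.
1. B lies on line QH with QB:BH = -1:3 ⇒ B = (0, 3/2)
2. C lies on line YB with YC:CB = 3:1 ⇒ C = (1/4, 9/8)
3. M lies on line HC with HM:MC = -3:1 ⇒ M = (3/8, 27/16)
4. K lies on line MQ with MK:KQ = 5:(-3) ⇒ K = (-9/16, -1/32)
2·[BYK] = -19/8, 2·[QMH] = -3/8
[BYK]:[QMH] = -19/8:-3/8 = 19/3

[BYK]:[QMH] = 19/3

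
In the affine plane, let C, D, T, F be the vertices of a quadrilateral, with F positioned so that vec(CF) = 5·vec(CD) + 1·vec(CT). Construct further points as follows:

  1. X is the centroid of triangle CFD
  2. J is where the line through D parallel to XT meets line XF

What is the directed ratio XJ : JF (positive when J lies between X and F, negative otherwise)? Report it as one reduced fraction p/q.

Work in coordinates with C = (0, 0), D = (1, 0), T = (0, 1), F = (5, 1).
1. X is the centroid of triangle CFD ⇒ X = (2, 1/3)
2. J is where the line through D parallel to XT meets line XF ⇒ J = (4/5, 1/15)
J = X + t·(F−X) with t = -2/5, so XJ:JF = t:(1−t) = -2/5:7/5

XJ:JF = -2/7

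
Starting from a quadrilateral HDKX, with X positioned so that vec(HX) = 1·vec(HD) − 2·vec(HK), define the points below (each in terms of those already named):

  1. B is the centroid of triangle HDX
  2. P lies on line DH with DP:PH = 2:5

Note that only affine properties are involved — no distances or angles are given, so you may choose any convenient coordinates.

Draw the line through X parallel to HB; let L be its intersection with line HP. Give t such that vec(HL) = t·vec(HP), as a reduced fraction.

t = -7/5

Choose coordinates H = (0, 0), D = (1, 0), K = (0, 1), X = (1, -2).
1. B is the centroid of triangle HDX ⇒ B = (2/3, -2/3)
2. P lies on line DH with DP:PH = 2:5 ⇒ P = (5/7, 0)
through X parallel to HB: direction (2/3, -2/3); meets HP at L = (-1, 0)
L = H + t·(P−H) with t = -7/5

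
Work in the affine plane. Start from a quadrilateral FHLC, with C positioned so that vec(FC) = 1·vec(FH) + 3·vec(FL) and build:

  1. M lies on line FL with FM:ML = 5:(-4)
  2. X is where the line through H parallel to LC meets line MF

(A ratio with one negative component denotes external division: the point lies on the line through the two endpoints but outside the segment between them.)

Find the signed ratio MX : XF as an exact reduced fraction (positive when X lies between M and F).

MX:XF = -7/2

Work in coordinates with F = (0, 0), H = (1, 0), L = (0, 1), C = (1, 3).
1. M lies on line FL with FM:ML = 5:(-4) ⇒ M = (0, 5)
2. X is where the line through H parallel to LC meets line MF ⇒ X = (0, -2)
X = M + t·(F−M) with t = 7/5, so MX:XF = t:(1−t) = 7/5:-2/5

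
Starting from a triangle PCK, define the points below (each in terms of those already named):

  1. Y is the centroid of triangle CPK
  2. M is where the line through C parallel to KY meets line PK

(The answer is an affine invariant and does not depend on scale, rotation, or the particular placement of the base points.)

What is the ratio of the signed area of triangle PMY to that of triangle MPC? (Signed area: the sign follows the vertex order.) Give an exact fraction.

Work in coordinates with P = (0, 0), C = (1, 0), K = (0, 1).
1. Y is the centroid of triangle CPK ⇒ Y = (1/3, 1/3)
2. M is where the line through C parallel to KY meets line PK ⇒ M = (0, 2)
2·[PMY] = -2/3, 2·[MPC] = 2
[PMY]:[MPC] = -2/3:2 = -1/3

[PMY]:[MPC] = -1/3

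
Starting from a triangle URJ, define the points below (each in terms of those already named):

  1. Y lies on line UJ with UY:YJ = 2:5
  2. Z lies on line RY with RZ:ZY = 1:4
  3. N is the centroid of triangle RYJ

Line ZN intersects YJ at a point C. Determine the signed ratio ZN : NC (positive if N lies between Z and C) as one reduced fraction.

Choose coordinates U = (0, 0), R = (1, 0), J = (0, 1).
1. Y lies on line UJ with UY:YJ = 2:5 ⇒ Y = (0, 2/7)
2. Z lies on line RY with RZ:ZY = 1:4 ⇒ Z = (4/5, 2/35)
3. N is the centroid of triangle RYJ ⇒ N = (1/3, 3/7)
line ZN meets YJ at C = (0, 34/49)
N = Z + t·(C−Z) with t = 7/12, so ZN:NC = 7/12:5/12

ZN:NC = 7/5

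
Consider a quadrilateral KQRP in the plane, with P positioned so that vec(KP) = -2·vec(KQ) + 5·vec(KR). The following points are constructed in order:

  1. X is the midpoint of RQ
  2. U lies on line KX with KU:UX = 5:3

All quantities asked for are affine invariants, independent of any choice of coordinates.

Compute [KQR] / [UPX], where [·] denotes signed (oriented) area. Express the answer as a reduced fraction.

Set K = (0, 0), Q = (1, 0), R = (0, 1), P = (-2, 5); any affine frame gives the same invariant.
1. X is the midpoint of RQ ⇒ X = (1/2, 1/2)
2. U lies on line KX with KU:UX = 5:3 ⇒ U = (5/16, 5/16)
2·[KQR] = 1, 2·[UPX] = -21/16
[KQR]:[UPX] = 1:-21/16 = -16/21

[KQR]:[UPX] = -16/21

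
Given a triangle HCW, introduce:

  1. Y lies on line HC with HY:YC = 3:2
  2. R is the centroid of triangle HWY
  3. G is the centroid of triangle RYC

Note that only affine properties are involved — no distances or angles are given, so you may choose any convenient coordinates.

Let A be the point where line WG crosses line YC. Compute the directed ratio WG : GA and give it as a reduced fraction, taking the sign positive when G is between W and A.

Assign H = (0, 0), C = (1, 0), W = (0, 1) — the answer is frame-independent, so this choice is without loss of generality.
1. Y lies on line HC with HY:YC = 3:2 ⇒ Y = (3/5, 0)
2. R is the centroid of triangle HWY ⇒ R = (1/5, 1/3)
3. G is the centroid of triangle RYC ⇒ G = (3/5, 1/9)
line WG meets YC at A = (27/40, 0)
G = W + t·(A−W) with t = 8/9, so WG:GA = 8/9:1/9

WG:GA = 8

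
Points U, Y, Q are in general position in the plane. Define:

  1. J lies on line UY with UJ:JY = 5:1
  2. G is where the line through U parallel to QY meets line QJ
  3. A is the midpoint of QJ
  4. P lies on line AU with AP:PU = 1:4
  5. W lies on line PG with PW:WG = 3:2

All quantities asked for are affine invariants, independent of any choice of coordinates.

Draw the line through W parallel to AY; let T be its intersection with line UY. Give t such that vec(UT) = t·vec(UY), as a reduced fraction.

Assign U = (0, 0), Y = (1, 0), Q = (0, 1) — the answer is frame-independent, so this choice is without loss of generality.
1. J lies on line UY with UJ:JY = 5:1 ⇒ J = (5/6, 0)
2. G is where the line through U parallel to QY meets line QJ ⇒ G = (5, -5)
3. A is the midpoint of QJ ⇒ A = (5/12, 1/2)
4. P lies on line AU with AP:PU = 1:4 ⇒ P = (1/3, 2/5)
5. W lies on line PG with PW:WG = 3:2 ⇒ W = (47/15, -71/25)
through W parallel to AY: direction (7/12, -1/2); meets UY at T = (-9/50, 0)
T = U + t·(Y−U) with t = -9/50

t = -9/50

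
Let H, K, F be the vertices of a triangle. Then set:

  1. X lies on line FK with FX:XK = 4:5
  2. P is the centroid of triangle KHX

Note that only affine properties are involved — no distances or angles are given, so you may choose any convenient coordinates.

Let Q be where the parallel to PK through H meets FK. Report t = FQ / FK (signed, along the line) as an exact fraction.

t = 14/9

Assign H = (0, 0), K = (1, 0), F = (0, 1) — the answer is frame-independent, so this choice is without loss of generality.
1. X lies on line FK with FX:XK = 4:5 ⇒ X = (4/9, 5/9)
2. P is the centroid of triangle KHX ⇒ P = (13/27, 5/27)
through H parallel to PK: direction (14/27, -5/27); meets FK at Q = (14/9, -5/9)
Q = F + t·(K−F) with t = 14/9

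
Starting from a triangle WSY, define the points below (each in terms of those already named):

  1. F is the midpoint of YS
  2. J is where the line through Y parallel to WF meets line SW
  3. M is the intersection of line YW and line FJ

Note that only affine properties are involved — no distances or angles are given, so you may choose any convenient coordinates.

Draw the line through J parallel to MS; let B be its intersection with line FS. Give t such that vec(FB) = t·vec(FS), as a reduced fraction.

Assign W = (0, 0), S = (1, 0), Y = (0, 1) — the answer is frame-independent, so this choice is without loss of generality.
1. F is the midpoint of YS ⇒ F = (1/2, 1/2)
2. J is where the line through Y parallel to WF meets line SW ⇒ J = (-1, 0)
3. M is the intersection of line YW and line FJ ⇒ M = (0, 1/3)
through J parallel to MS: direction (1, -1/3); meets FS at B = (2, -1)
B = F + t·(S−F) with t = 3

t = 3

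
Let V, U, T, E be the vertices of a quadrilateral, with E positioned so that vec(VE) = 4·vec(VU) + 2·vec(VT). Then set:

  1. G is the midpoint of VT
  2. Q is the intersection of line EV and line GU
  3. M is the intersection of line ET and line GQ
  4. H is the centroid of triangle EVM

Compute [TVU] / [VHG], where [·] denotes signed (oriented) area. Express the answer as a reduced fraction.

Choose coordinates V = (0, 0), U = (1, 0), T = (0, 1), E = (4, 2).
1. G is the midpoint of VT ⇒ G = (0, 1/2)
2. Q is the intersection of line EV and line GU ⇒ Q = (1/2, 1/4)
3. M is the intersection of line ET and line GQ ⇒ M = (-2/3, 5/6)
4. H is the centroid of triangle EVM ⇒ H = (10/9, 17/18)
2·[TVU] = 1, 2·[VHG] = 5/9
[TVU]:[VHG] = 1:5/9 = 9/5

[TVU]:[VHG] = 9/5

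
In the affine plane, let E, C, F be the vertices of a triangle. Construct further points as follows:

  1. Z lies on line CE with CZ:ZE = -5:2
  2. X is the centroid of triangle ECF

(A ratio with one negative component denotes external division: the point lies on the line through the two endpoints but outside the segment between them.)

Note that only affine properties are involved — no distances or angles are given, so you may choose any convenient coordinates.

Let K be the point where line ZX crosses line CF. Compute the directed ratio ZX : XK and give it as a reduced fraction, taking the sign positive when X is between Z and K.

Assign E = (0, 0), C = (1, 0), F = (0, 1) — the answer is frame-independent, so this choice is without loss of generality.
1. Z lies on line CE with CZ:ZE = -5:2 ⇒ Z = (-2/3, 0)
2. X is the centroid of triangle ECF ⇒ X = (1/3, 1/3)
line ZX meets CF at K = (7/12, 5/12)
X = Z + t·(K−Z) with t = 4/5, so ZX:XK = 4/5:1/5

ZX:XK = 4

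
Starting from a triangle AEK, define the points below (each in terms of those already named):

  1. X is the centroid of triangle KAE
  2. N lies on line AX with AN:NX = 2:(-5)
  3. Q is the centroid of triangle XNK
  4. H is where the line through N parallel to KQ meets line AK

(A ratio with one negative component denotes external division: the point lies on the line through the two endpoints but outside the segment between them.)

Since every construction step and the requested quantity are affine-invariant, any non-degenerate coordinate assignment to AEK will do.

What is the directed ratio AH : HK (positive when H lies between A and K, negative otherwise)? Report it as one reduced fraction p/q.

Work in coordinates with A = (0, 0), E = (1, 0), K = (0, 1).
1. X is the centroid of triangle KAE ⇒ X = (1/3, 1/3)
2. N lies on line AX with AN:NX = 2:(-5) ⇒ N = (-2/9, -2/9)
3. Q is the centroid of triangle XNK ⇒ Q = (1/27, 10/27)
4. H is where the line through N parallel to KQ meets line AK ⇒ H = (0, -4)
H = A + t·(K−A) with t = -4, so AH:HK = t:(1−t) = -4:5

AH:HK = -4/5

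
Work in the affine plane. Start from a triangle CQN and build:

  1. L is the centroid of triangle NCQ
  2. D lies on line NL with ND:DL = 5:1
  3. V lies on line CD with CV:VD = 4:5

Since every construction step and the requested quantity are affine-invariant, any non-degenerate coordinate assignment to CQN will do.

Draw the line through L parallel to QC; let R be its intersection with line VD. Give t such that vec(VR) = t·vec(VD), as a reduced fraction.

t = 11/20

Work in coordinates with C = (0, 0), Q = (1, 0), N = (0, 1).
1. L is the centroid of triangle NCQ ⇒ L = (1/3, 1/3)
2. D lies on line NL with ND:DL = 5:1 ⇒ D = (5/18, 4/9)
3. V lies on line CD with CV:VD = 4:5 ⇒ V = (10/81, 16/81)
through L parallel to QC: direction (-1, 0); meets VD at R = (5/24, 1/3)
R = V + t·(D−V) with t = 11/20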